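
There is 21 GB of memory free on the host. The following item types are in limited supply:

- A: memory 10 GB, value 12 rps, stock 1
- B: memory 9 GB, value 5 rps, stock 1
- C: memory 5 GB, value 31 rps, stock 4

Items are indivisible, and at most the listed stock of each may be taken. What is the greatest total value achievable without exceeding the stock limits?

Top feasible selections:
- 4×C: memory 20, value 124
- 3×C: memory 15, value 93
- 1×A + 2×C: memory 20, value 74
- 1×B + 2×C: memory 19, value 67
Best: 124 rps.

124 rps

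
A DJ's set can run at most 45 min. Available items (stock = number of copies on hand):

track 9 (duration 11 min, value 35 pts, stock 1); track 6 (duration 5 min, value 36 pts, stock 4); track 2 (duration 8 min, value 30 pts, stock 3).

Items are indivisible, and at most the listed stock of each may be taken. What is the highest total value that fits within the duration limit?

234 pts

Top feasible selections:
- 4×track 6 + 3×track 2: duration 44, value 234
- 1×track 9 + 4×track 6 + 1×track 2: duration 39, value 209
Best: 234 pts.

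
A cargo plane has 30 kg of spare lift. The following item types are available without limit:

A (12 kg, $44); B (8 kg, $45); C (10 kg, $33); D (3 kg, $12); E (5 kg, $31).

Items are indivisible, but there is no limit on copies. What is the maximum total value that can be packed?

$186

Best value-per-unit is E at 31/5, and filling with it alone uses weight 6×5=30. No mix of the others beats 6×31 = 186.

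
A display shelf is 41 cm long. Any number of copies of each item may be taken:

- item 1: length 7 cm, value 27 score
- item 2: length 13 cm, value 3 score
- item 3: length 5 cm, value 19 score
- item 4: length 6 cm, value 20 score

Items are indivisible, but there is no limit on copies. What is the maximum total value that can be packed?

Best value-per-unit is item 1 at 27/7; filling with it alone gives 5×27 = 135.
Optimal mix: 3×item 1 + 4×item 3 → length 41, value 157.

157 score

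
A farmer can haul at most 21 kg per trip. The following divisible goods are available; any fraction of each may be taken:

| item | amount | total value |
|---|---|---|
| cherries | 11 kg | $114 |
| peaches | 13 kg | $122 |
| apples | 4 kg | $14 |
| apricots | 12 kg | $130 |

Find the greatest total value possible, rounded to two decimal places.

223.27

Take in order of value per unit:
- apricots (130/12 per unit): all 12 → value 130, running total 130.00
- cherries (114/11 per unit): 9 of 11 → value 9×114/11 = 93.2727, running total 223.27
Total 223.27.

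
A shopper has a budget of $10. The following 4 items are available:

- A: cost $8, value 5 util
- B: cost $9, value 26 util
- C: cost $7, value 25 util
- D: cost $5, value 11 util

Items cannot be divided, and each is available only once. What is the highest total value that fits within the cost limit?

26 util

Check high-value combinations within $10:
- B: cost 9, value 26
- C: cost 7, value 25
- D: cost 5, value 11
- A: cost 8, value 5
Best: 26 util.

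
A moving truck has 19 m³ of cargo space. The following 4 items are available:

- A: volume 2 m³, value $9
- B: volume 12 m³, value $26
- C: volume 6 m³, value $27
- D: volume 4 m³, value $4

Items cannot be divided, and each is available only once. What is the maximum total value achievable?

This is a 0/1 knapsack; check combinations near the capacity.
- B+C: volume 12+6=18, value 26+27=53
- A+C+D: volume 2+6+4=12, value 9+27+4=40
- A+B+D: volume 2+12+4=18, value 9+26+4=39
Best: $53.

$53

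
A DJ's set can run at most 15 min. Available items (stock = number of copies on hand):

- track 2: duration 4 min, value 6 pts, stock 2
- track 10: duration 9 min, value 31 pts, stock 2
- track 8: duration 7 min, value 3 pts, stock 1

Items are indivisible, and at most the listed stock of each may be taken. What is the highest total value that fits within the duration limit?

Best selections within duration 15 and stock limits:
- 1×track 2 + 1×track 10: duration 13, value 37
- 1×track 10: duration 9, value 31
- 2×track 2 + 1×track 8: duration 15, value 15
- 2×track 2: duration 8, value 12
Best: 37 pts.

37 pts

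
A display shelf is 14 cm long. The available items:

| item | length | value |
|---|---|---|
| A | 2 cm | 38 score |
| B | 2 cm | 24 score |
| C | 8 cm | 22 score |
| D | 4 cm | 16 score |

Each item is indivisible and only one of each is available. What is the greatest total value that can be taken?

Check high-value combinations within 14 cm:
- A+B+C: length 2+2+8=12, value 38+24+22=84
- A+B+D: length 2+2+4=8, value 38+24+16=78
- A+C+D: length 2+8+4=14, value 38+22+16=76
Best: 84 score.

84 score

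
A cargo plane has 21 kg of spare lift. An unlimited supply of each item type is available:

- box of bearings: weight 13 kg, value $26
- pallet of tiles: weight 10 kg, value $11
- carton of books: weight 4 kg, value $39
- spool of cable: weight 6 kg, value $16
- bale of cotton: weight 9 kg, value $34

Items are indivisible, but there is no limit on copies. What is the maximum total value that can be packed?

Best value-per-unit is carton of books at 39/4, and filling with it alone uses weight 5×4=20. No mix of the others beats 5×39 = 195.

$195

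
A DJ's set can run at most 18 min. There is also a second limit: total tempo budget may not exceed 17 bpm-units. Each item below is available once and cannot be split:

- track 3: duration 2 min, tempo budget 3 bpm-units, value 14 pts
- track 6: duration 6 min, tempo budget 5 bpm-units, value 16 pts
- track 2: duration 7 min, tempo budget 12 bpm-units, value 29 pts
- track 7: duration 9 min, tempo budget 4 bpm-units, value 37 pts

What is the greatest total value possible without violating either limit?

Feasible sets respecting both limits:
- track 3+track 6+track 7: duration 17, tempo budget 12, value 67
- track 2+track 7: duration 16, tempo budget 16, value 66
- track 6+track 7: duration 15, tempo budget 9, value 53
- track 3+track 7: duration 11, tempo budget 7, value 51
Best: 67 pts.

67 pts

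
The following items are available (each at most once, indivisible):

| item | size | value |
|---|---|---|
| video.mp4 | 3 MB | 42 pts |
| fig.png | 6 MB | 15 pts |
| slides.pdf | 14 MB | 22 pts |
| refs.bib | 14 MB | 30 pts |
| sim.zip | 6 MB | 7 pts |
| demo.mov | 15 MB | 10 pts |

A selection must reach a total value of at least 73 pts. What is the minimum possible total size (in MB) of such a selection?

Subsets with value ≥ 73, sorted by total size:
- video.mp4+fig.png+refs.bib: size 23, value 87
- video.mp4+fig.png+slides.pdf: size 23, value 79
- video.mp4+refs.bib+sim.zip: size 23, value 79
Minimum size: 23 MB.

23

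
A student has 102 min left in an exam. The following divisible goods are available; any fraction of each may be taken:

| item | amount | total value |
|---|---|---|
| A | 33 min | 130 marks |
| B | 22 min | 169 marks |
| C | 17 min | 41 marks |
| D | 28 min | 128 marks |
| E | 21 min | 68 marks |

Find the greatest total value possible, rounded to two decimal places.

488.52

Take in order of value per unit:
- B (169/22 per unit): all 22 → value 169, running total 169.00
- D (128/28 per unit): all 28 → value 128, running total 297.00
- A (130/33 per unit): all 33 → value 130, running total 427.00
- E (68/21 per unit): 19 of 21 → value 19×68/21 = 61.5238, running total 488.52
Total 488.52.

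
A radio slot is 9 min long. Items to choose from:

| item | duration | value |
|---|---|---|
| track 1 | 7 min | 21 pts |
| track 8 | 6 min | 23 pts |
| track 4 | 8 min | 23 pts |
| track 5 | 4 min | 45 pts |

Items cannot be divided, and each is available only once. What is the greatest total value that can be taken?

45 pts

This is a 0/1 knapsack; check combinations near the capacity.
- track 5: duration 4, value 45
- track 8: duration 6, value 23
- track 4: duration 8, value 23
Best: 45 pts.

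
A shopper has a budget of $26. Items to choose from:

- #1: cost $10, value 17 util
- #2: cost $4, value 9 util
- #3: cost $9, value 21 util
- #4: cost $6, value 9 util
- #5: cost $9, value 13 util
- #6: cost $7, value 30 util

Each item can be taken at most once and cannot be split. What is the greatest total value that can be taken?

This is a 0/1 knapsack; check combinations near the capacity.
- #2+#3+#4+#6: cost 4+9+6+7=26, value 9+21+9+30=69
- #1+#3+#6: cost 10+9+7=26, value 17+21+30=68
- #3+#5+#6: cost 9+9+7=25, value 21+13+30=64
Best: 69 util.

69 util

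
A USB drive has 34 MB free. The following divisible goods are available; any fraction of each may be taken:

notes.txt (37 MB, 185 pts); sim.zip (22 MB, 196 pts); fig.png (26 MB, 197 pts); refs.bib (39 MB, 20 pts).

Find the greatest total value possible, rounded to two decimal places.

286.92

Take in order of value per unit:
- sim.zip (196/22 per unit): all 22 → value 196, running total 196.00
- fig.png (197/26 per unit): 12 of 26 → value 12×197/26 = 90.9231, running total 286.92
Total 286.92.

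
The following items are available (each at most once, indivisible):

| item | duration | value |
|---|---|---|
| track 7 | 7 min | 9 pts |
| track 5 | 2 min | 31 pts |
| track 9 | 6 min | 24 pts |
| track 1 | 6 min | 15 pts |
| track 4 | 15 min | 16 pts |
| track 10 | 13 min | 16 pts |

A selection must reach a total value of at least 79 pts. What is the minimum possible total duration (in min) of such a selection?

Subsets with value ≥ 79, sorted by total duration:
- track 7+track 5+track 9+track 1: duration 21, value 79
- track 5+track 9+track 1+track 10: duration 27, value 86
Minimum duration: 21 min.

21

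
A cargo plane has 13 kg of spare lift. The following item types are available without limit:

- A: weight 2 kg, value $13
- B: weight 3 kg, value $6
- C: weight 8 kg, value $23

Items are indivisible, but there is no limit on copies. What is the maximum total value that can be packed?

Best value-per-unit is A at 13/2, and filling with it alone uses weight 6×2=12. No mix of the others beats 6×13 = 78.

$78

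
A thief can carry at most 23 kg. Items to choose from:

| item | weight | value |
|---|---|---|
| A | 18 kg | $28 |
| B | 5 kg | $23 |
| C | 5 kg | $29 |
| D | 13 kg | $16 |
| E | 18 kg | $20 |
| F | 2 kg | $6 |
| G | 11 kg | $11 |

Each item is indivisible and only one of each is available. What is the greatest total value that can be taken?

This is a 0/1 knapsack; check combinations near the capacity.
- B+C+F+G: weight 5+5+2+11=23, value 23+29+6+11=69
- B+C+D: weight 5+5+13=23, value 23+29+16=68
- B+C+G: weight 5+5+11=21, value 23+29+11=63
Best: $69.

$69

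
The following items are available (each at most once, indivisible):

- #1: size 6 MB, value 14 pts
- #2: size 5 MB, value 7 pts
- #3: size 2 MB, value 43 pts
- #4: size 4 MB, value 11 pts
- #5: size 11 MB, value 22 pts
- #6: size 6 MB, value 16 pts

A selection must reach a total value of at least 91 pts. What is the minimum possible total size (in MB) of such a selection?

23

Subsets with value ≥ 91, sorted by total size:
- #3+#4+#5+#6: size 23, value 92
- #1+#2+#3+#4+#6: size 23, value 91
- #1+#3+#5+#6: size 25, value 95
Minimum size: 23 MB.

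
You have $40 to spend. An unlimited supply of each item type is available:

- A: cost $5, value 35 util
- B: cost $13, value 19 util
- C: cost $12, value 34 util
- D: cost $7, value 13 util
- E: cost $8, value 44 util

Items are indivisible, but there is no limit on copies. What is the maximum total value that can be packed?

280 util

Best value-per-unit is A at 35/5, and filling with it alone uses cost 8×5=40. No mix of the others beats 8×35 = 280.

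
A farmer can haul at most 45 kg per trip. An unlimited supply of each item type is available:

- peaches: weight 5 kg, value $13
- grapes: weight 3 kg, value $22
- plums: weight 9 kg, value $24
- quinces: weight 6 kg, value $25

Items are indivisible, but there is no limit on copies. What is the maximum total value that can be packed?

$330

Best value-per-unit is grapes at 22/3, and filling with it alone uses weight 15×3=45. No mix of the others beats 15×22 = 330.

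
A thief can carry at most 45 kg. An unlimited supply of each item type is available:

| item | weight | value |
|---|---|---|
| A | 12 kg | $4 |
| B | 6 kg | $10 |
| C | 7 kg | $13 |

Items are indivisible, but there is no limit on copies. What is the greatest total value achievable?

$79

Best value-per-unit is C at 13/7; filling with it alone gives 6×13 = 78.
Optimal mix: 4×B + 3×C → weight 45, value 79.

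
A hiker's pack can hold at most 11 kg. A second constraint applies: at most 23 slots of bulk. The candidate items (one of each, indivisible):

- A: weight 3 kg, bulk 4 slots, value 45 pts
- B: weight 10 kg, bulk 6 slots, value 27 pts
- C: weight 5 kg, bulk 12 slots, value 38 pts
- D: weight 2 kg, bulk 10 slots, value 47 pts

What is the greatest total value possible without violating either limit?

92 pts

Feasible sets respecting both limits:
- A+D: weight 5, bulk 14, value 92
- C+D: weight 7, bulk 22, value 85
- A+C: weight 8, bulk 16, value 83
Best: 92 pts.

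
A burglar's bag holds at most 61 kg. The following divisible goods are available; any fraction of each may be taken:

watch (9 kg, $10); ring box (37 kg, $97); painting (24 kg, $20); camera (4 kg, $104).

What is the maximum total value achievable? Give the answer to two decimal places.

220.17

Take in order of value per unit:
- camera (104/4 per unit): all 4 → value 104, running total 104.00
- ring box (97/37 per unit): all 37 → value 97, running total 201.00
- watch (10/9 per unit): all 9 → value 10, running total 211.00
- painting (20/24 per unit): 11 of 24 → value 11×20/24 = 9.1667, running total 220.17
Total 220.17.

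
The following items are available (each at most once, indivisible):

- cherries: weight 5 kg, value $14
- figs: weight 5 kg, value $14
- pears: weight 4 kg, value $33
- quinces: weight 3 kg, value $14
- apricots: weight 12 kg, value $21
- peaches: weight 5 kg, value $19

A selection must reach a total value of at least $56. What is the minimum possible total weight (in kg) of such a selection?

Subsets with value ≥ 56, sorted by total weight:
- pears+quinces+peaches: weight 12, value 66
- cherries+pears+quinces: weight 12, value 61
Minimum weight: 12 kg.

12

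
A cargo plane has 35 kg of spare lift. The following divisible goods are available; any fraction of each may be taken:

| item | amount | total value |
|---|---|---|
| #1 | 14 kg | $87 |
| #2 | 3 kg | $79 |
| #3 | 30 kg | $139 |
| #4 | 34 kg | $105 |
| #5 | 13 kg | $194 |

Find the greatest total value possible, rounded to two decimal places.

383.17

Take in order of value per unit:
- #2 (79/3 per unit): all 3 → value 79, running total 79.00
- #5 (194/13 per unit): all 13 → value 194, running total 273.00
- #1 (87/14 per unit): all 14 → value 87, running total 360.00
- #3 (139/30 per unit): 5 of 30 → value 5×139/30 = 23.1667, running total 383.17
Total 383.17.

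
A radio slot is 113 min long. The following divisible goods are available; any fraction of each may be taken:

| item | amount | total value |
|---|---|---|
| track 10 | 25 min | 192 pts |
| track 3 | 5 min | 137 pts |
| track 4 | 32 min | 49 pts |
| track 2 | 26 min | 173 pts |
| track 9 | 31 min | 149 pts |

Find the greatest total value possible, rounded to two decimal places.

Take in order of value per unit:
- track 3 (137/5 per unit): all 5 → value 137, running total 137.00
- track 10 (192/25 per unit): all 25 → value 192, running total 329.00
- track 2 (173/26 per unit): all 26 → value 173, running total 502.00
- track 9 (149/31 per unit): all 31 → value 149, running total 651.00
- track 4 (49/32 per unit): 26 of 32 → value 26×49/32 = 39.8125, running total 690.81
Total 690.81.

690.81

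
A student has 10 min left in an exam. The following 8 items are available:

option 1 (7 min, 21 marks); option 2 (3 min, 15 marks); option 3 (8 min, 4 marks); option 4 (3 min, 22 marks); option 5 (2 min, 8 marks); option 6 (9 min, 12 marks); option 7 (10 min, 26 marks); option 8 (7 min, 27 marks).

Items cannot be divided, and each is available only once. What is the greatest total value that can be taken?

Check high-value combinations within 10 min:
- option 4+option 8: time 3+7=10, value 22+27=49
- option 2+option 4+option 5: time 3+3+2=8, value 15+22+8=45
- option 1+option 4: time 7+3=10, value 21+22=43
- option 2+option 8: time 3+7=10, value 15+27=42
Best: 49 marks.

49 marks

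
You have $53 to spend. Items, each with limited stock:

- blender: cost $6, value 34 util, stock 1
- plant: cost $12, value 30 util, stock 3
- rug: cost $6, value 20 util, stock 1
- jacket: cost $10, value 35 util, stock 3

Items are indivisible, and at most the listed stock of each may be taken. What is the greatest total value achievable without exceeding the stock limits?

Top feasible selections:
- 1×blender + 1×plant + 3×jacket: cost 48, value 169
- 1×blender + 2×plant + 2×jacket: cost 50, value 164
- 1×blender + 1×rug + 3×jacket: cost 42, value 159
- 1×blender + 3×plant + 1×jacket: cost 52, value 159
Best: 169 util.

169 util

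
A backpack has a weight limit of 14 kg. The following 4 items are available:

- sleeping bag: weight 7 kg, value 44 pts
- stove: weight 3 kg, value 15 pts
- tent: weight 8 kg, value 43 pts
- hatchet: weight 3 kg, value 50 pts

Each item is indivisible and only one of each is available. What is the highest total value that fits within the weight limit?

Check high-value combinations within 14 kg:
- sleeping bag+stove+hatchet: weight 7+3+3=13, value 44+15+50=109
- stove+tent+hatchet: weight 3+8+3=14, value 15+43+50=108
- sleeping bag+hatchet: weight 7+3=10, value 44+50=94
Best: 109 pts.

109 pts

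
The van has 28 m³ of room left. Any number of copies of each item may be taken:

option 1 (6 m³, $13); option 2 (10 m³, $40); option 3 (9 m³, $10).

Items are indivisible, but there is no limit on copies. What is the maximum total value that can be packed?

Best value-per-unit is option 2 at 40/10; filling with it alone gives 2×40 = 80.
Optimal mix: 1×option 1 + 2×option 2 → volume 26, value 93.

$93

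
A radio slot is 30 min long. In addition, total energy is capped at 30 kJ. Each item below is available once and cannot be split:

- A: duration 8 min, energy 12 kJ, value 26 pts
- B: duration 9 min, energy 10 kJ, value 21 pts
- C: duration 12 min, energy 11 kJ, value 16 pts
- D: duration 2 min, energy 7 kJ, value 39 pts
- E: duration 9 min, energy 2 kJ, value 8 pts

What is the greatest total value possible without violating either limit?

86 pts

Feasible sets respecting both limits:
- A+B+D: duration 19, energy 29, value 86
- A+C+D: duration 22, energy 30, value 81
- B+C+D: duration 23, energy 28, value 76
- A+D+E: duration 19, energy 21, value 73
Best: 86 pts.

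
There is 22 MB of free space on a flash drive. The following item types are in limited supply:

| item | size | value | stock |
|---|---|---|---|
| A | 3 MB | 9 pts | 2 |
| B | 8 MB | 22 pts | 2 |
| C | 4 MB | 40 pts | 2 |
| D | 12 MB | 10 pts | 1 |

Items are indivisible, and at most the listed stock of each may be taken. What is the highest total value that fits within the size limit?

120 pts

Top feasible selections:
- 2×A + 1×B + 2×C: size 22, value 120
- 1×A + 1×B + 2×C: size 19, value 111
- 1×B + 2×C: size 16, value 102
Best: 120 pts.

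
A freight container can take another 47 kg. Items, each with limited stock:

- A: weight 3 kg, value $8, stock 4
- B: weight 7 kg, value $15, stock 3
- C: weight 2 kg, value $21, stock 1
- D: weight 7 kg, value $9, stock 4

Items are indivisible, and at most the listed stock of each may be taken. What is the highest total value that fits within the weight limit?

Best selections within weight 47 and stock limits:
- 3×A + 3×B + 1×C + 2×D: weight 46, value 108
- 4×A + 3×B + 1×C + 1×D: weight 42, value 107
- 3×A + 2×B + 1×C + 3×D: weight 46, value 102
Best: $108.

$108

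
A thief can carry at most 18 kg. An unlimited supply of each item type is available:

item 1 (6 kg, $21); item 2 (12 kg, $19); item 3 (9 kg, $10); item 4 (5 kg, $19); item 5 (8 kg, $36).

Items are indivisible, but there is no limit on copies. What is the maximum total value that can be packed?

Best value-per-unit is item 5 at 36/8; filling with it alone gives 2×36 = 72.
Optimal mix: 2×item 4 + 1×item 5 → weight 18, value 74.

$74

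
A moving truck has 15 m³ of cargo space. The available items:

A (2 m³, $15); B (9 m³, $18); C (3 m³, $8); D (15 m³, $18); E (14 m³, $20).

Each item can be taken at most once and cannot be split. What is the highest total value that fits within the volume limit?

$41

This is a 0/1 knapsack; check combinations near the capacity.
- A+B+C: volume 2+9+3=14, value 15+18+8=41
- A+B: volume 2+9=11, value 15+18=33
- B+C: volume 9+3=12, value 18+8=26
- A+C: volume 2+3=5, value 15+8=23
- E: volume 14, value 20
Best: $41.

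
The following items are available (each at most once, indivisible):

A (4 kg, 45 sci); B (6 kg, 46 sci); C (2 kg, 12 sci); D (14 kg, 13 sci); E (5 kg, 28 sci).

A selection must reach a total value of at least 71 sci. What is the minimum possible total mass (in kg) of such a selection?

Subsets with value ≥ 71, sorted by total mass:
- A+E: mass 9, value 73
- A+B: mass 10, value 91
- A+C+E: mass 11, value 85
Minimum mass: 9 kg.

9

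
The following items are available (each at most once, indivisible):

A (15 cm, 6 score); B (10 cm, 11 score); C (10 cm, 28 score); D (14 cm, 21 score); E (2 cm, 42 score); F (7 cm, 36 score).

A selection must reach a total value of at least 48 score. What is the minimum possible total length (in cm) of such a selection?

Subsets with value ≥ 48, sorted by total length:
- E+F: length 9, value 78
- C+E: length 12, value 70
- B+E: length 12, value 53
- D+E: length 16, value 63
Minimum length: 9 cm.

9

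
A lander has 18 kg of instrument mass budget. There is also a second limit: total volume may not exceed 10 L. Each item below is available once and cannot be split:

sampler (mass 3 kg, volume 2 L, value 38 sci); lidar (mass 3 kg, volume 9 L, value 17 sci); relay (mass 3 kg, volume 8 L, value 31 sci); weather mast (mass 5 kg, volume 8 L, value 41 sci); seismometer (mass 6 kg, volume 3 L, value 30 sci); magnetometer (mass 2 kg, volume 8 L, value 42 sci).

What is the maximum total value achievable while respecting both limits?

80 sci

Feasible sets respecting both limits:
- sampler+magnetometer: mass 5, volume 10, value 80
- sampler+weather mast: mass 8, volume 10, value 79
- sampler+relay: mass 6, volume 10, value 69
- sampler+seismometer: mass 9, volume 5, value 68
Best: 80 sci.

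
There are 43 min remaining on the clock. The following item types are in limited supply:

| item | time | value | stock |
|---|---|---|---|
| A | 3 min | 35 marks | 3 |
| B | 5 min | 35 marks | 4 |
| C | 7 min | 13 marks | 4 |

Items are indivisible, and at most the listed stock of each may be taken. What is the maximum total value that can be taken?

271 marks

Best selections within time 43 and stock limits:
- 3×A + 4×B + 2×C: time 43, value 271
- 3×A + 4×B + 1×C: time 36, value 258
Best: 271 marks.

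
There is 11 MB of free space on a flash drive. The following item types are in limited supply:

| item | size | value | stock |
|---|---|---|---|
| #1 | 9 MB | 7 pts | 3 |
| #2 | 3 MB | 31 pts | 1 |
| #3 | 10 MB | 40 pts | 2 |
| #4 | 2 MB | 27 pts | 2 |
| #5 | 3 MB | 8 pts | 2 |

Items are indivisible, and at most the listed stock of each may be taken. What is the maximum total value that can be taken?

Best selections within size 11 and stock limits:
- 1×#2 + 2×#4 + 1×#5: size 10, value 93
- 1×#2 + 2×#4: size 7, value 85
Best: 93 pts.

93 pts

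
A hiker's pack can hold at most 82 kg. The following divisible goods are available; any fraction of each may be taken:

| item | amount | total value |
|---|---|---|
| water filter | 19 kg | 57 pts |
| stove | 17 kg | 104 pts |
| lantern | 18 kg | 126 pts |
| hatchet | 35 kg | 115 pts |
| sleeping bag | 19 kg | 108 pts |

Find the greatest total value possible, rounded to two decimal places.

Take in order of value per unit:
- lantern (126/18 per unit): all 18 → value 126, running total 126.00
- stove (104/17 per unit): all 17 → value 104, running total 230.00
- sleeping bag (108/19 per unit): all 19 → value 108, running total 338.00
- hatchet (115/35 per unit): 28 of 35 → value 28×115/35 = 92.0000, running total 430.00
Total 430.00.

430.00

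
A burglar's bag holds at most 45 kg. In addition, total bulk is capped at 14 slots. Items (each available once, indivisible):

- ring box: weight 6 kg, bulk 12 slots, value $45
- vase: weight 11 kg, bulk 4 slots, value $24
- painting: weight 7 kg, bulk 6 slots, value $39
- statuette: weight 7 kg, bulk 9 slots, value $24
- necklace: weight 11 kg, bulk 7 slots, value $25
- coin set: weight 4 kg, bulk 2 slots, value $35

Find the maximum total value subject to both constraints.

Feasible sets respecting both limits:
- vase+painting+coin set: weight 22, bulk 12, value 98
- vase+necklace+coin set: weight 26, bulk 13, value 84
- ring box+coin set: weight 10, bulk 14, value 80
- painting+coin set: weight 11, bulk 8, value 74
Best: $98.

$98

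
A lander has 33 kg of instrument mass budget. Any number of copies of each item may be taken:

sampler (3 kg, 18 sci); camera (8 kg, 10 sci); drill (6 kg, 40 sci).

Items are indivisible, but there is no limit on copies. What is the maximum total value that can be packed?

Best value-per-unit is drill at 40/6; filling with it alone gives 5×40 = 200.
Optimal mix: 1×sampler + 5×drill → mass 33, value 218.

218 sci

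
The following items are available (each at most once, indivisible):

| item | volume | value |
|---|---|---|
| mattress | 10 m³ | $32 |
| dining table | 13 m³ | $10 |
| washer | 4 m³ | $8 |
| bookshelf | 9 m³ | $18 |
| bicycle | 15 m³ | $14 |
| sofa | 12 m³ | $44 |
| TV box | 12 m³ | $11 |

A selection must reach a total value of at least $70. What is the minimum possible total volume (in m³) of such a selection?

Subsets with value ≥ 70, sorted by total volume:
- mattress+sofa: volume 22, value 76
- washer+bookshelf+sofa: volume 25, value 70
- mattress+washer+sofa: volume 26, value 84
- mattress+bookshelf+sofa: volume 31, value 94
Minimum volume: 22 m³.

22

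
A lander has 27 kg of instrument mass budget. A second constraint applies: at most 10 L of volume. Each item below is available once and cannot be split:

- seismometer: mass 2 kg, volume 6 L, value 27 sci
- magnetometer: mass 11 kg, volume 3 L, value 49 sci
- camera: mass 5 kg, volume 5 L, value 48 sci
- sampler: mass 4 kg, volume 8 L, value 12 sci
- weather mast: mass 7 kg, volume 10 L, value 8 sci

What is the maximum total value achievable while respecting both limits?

97 sci

Feasible sets respecting both limits:
- magnetometer+camera: mass 16, volume 8, value 97
- seismometer+magnetometer: mass 13, volume 9, value 76
- magnetometer: mass 11, volume 3, value 49
Best: 97 sci.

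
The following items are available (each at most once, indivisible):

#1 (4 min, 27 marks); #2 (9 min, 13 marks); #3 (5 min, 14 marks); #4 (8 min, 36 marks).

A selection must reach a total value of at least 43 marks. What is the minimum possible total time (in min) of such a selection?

Subsets with value ≥ 43, sorted by total time:
- #1+#4: time 12, value 63
- #3+#4: time 13, value 50
- #1+#3+#4: time 17, value 77
- #2+#4: time 17, value 49
Minimum time: 12 min.

12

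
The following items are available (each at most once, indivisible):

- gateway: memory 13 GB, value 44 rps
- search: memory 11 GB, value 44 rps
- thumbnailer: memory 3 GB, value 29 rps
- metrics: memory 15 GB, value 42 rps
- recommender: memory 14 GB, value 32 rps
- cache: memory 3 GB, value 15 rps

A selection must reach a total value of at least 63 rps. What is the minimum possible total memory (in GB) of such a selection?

Subsets with value ≥ 63, sorted by total memory:
- search+thumbnailer: memory 14, value 73
- gateway+thumbnailer: memory 16, value 73
Minimum memory: 14 GB.

14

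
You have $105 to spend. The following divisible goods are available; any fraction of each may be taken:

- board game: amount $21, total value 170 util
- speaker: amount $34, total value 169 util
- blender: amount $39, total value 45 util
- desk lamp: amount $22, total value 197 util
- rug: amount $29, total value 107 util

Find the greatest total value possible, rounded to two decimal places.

639.31

Take in order of value per unit:
- desk lamp (197/22 per unit): all 22 → value 197, running total 197.00
- board game (170/21 per unit): all 21 → value 170, running total 367.00
- speaker (169/34 per unit): all 34 → value 169, running total 536.00
- rug (107/29 per unit): 28 of 29 → value 28×107/29 = 103.3103, running total 639.31
Total 639.31.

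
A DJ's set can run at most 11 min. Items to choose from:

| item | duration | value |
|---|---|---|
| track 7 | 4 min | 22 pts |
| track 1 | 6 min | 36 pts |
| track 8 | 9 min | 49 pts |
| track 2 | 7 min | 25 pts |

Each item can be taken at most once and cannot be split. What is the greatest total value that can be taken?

Check high-value combinations within 11 min:
- track 7+track 1: duration 4+6=10, value 22+36=58
- track 8: duration 9, value 49
- track 7+track 2: duration 4+7=11, value 22+25=47
Best: 58 pts.

58 pts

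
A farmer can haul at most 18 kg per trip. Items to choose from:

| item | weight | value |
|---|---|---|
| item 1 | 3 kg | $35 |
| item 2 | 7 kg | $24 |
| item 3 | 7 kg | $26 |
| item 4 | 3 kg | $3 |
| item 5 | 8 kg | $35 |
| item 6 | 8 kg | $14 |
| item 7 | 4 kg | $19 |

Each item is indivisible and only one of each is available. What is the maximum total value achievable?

$96

This is a 0/1 knapsack; check combinations near the capacity.
- item 1+item 3+item 5: weight 3+7+8=18, value 35+26+35=96
- item 1+item 2+item 5: weight 3+7+8=18, value 35+24+35=94
- item 1+item 4+item 5+item 7: weight 3+3+8+4=18, value 35+3+35+19=92
Best: $96.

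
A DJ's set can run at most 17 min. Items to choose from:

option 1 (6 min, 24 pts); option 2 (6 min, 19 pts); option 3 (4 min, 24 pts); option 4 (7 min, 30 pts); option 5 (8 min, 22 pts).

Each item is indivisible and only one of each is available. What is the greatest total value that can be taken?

Check high-value combinations within 17 min:
- option 1+option 3+option 4: duration 6+4+7=17, value 24+24+30=78
- option 2+option 3+option 4: duration 6+4+7=17, value 19+24+30=73
- option 1+option 2+option 3: duration 6+6+4=16, value 24+19+24=67
- option 3+option 4: duration 4+7=11, value 24+30=54
- option 1+option 4: duration 6+7=13, value 24+30=54
Best: 78 pts.

78 pts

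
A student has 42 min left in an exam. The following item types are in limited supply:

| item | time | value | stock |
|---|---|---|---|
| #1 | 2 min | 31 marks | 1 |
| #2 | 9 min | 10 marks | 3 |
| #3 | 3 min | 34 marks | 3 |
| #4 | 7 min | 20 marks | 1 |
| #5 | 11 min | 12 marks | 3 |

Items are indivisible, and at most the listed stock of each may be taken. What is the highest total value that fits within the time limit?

177 marks

Best selections within time 42 and stock limits:
- 1×#1 + 3×#3 + 1×#4 + 2×#5: time 40, value 177
- 1×#1 + 1×#2 + 3×#3 + 1×#4 + 1×#5: time 38, value 175
- 1×#1 + 2×#2 + 3×#3 + 1×#4: time 36, value 173
Best: 177 marks.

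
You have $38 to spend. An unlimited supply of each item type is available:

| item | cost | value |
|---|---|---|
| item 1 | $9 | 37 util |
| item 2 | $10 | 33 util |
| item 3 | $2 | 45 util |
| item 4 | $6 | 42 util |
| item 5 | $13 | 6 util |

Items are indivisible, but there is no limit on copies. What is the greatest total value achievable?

Best value-per-unit is item 3 at 45/2, and filling with it alone uses cost 19×2=38. No mix of the others beats 19×45 = 855.

855 util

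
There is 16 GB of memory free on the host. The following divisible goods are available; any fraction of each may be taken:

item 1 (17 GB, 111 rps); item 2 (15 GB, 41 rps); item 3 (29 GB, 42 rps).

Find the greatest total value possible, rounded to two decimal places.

104.47

Take in order of value per unit:
- item 1 (111/17 per unit): 16 of 17 → value 16×111/17 = 104.4706, running total 104.47
Total 104.47.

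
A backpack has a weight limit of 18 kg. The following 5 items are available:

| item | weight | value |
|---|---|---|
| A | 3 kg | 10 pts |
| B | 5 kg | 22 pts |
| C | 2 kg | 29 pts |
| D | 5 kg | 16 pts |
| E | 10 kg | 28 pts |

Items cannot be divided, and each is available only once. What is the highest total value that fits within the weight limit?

79 pts

Check high-value combinations within 18 kg:
- B+C+E: weight 5+2+10=17, value 22+29+28=79
- A+B+C+D: weight 3+5+2+5=15, value 10+22+29+16=77
- C+D+E: weight 2+5+10=17, value 29+16+28=73
Best: 79 pts.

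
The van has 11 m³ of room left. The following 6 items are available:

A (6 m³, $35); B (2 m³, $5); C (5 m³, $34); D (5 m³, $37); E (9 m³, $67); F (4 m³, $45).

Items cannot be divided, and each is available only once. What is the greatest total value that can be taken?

$87

Check high-value combinations within 11 m³:
- B+D+F: volume 2+5+4=11, value 5+37+45=87
- B+C+F: volume 2+5+4=11, value 5+34+45=84
- D+F: volume 5+4=9, value 37+45=82
Best: $87.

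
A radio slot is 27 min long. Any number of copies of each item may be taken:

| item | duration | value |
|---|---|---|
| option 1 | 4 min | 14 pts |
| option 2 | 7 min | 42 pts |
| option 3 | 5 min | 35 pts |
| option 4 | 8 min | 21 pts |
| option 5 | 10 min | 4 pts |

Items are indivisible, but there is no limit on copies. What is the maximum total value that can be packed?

Best value-per-unit is option 3 at 35/5; filling with it alone gives 5×35 = 175.
Optimal mix: 1×option 2 + 4×option 3 → duration 27, value 182.

182 pts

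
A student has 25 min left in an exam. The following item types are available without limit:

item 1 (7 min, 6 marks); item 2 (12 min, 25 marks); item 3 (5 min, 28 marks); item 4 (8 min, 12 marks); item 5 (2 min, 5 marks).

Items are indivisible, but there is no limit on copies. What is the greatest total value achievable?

Best value-per-unit is item 3 at 28/5, and filling with it alone uses time 5×5=25. No mix of the others beats 5×28 = 140.

140 marks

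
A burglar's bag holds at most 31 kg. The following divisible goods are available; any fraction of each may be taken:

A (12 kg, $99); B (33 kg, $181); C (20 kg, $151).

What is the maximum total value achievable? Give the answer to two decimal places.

Take in order of value per unit:
- A (99/12 per unit): all 12 → value 99, running total 99.00
- C (151/20 per unit): 19 of 20 → value 19×151/20 = 143.4500, running total 242.45
Total 242.45.

242.45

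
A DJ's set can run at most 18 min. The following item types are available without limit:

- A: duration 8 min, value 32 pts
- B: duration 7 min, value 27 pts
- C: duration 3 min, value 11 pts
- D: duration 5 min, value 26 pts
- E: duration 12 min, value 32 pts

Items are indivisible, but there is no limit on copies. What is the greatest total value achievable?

Best value-per-unit is D at 26/5; filling with it alone gives 3×26 = 78.
Optimal mix: 1×C + 3×D → duration 18, value 89.

89 pts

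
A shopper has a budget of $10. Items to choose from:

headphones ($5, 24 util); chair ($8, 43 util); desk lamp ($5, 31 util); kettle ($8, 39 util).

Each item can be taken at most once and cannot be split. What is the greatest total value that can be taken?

55 util

Check high-value combinations within $10:
- headphones+desk lamp: cost 5+5=10, value 24+31=55
- chair: cost 8, value 43
- kettle: cost 8, value 39
- desk lamp: cost 5, value 31
- headphones: cost 5, value 24
Best: 55 util.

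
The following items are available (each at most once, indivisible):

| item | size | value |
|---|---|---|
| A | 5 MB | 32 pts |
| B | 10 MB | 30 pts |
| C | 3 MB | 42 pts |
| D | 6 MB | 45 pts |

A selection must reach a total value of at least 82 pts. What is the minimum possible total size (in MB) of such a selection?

9

Subsets with value ≥ 82, sorted by total size:
- C+D: size 9, value 87
- A+C+D: size 14, value 119
- A+B+C: size 18, value 104
- B+C+D: size 19, value 117
Minimum size: 9 MB.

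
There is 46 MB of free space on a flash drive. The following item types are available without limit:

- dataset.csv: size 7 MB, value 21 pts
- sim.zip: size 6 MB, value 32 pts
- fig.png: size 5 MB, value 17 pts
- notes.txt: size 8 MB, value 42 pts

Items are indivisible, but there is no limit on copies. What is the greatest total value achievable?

244 pts

Best value-per-unit is sim.zip at 32/6; filling with it alone gives 7×32 = 224.
Optimal mix: 5×sim.zip + 2×notes.txt → size 46, value 244.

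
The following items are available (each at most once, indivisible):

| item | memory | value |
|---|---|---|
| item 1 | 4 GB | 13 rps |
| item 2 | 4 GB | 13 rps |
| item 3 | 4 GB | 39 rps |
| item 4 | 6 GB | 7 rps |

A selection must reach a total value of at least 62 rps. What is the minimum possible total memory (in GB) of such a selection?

12

Subsets with value ≥ 62, sorted by total memory:
- item 1+item 2+item 3: memory 12, value 65
- item 1+item 2+item 3+item 4: memory 18, value 72
Minimum memory: 12 GB.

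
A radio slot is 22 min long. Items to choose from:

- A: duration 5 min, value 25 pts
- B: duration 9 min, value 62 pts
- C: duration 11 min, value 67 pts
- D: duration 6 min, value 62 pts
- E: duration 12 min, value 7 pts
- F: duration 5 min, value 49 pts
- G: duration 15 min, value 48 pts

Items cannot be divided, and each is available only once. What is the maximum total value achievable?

178 pts

Check high-value combinations within 22 min:
- C+D+F: duration 11+6+5=22, value 67+62+49=178
- B+D+F: duration 9+6+5=20, value 62+62+49=173
- A+C+D: duration 5+11+6=22, value 25+67+62=154
Best: 178 pts.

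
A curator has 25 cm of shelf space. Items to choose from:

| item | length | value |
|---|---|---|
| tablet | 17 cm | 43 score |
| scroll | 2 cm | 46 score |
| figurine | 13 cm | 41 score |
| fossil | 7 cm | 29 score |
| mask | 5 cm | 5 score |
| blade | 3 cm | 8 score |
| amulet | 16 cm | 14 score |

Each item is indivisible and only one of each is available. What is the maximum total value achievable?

This is a 0/1 knapsack; check combinations near the capacity.
- scroll+figurine+fossil+blade: length 2+13+7+3=25, value 46+41+29+8=124
- scroll+figurine+fossil: length 2+13+7=22, value 46+41+29=116
- scroll+figurine+mask+blade: length 2+13+5+3=23, value 46+41+5+8=100
- tablet+scroll+blade: length 17+2+3=22, value 43+46+8=97
Best: 124 score.

124 score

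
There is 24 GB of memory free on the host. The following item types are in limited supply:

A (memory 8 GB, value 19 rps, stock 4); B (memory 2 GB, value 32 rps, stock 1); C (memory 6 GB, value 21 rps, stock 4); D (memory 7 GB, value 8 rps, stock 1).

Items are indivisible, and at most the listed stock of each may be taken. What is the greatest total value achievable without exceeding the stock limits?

95 rps

Best selections within memory 24 and stock limits:
- 1×B + 3×C: memory 20, value 95
- 1×A + 1×B + 2×C: memory 22, value 93
Best: 95 rps.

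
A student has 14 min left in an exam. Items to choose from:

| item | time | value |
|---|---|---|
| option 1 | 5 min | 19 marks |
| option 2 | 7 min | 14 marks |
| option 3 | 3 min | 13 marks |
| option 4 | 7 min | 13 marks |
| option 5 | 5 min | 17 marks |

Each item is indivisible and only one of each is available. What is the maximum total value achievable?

Check high-value combinations within 14 min:
- option 1+option 3+option 5: time 5+3+5=13, value 19+13+17=49
- option 1+option 5: time 5+5=10, value 19+17=36
- option 1+option 2: time 5+7=12, value 19+14=33
Best: 49 marks.

49 marks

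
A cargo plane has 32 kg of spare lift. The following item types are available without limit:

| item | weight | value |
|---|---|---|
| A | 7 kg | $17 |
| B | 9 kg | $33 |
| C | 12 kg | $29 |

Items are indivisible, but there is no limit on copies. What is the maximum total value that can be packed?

$100

Best value-per-unit is B at 33/9; filling with it alone gives 3×33 = 99.
Optimal mix: 2×A + 2×B → weight 32, value 100.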